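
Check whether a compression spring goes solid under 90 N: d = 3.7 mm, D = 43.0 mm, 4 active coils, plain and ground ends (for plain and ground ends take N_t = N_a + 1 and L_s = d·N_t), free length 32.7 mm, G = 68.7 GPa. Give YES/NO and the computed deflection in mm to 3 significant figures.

YES, δ = 17.8 mm

k = Gd⁴/(8D³N_a) = (68.7×10³)(3.7⁴)/(8·43.0³·4) = 5.0607 N/mm
N_t = 5; L_s = 3.7·5 = 18.5 mm; δ_solid = L₀ − L_s = 32.7 − 18.5 = 14.2 mm
δ = F/k = 90/5.0607 = 17.784 mm
δ ≥ δ_solid → spring goes solid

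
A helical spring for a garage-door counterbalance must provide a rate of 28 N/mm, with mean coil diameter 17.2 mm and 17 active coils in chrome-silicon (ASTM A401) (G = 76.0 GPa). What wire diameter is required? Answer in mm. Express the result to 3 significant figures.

d = (8D³N_a·k / G)^(1/4) = (8·17.2³·17·28 / (76.0×10³))^0.25
  = (254.96)^0.25 = 3.9959 mm

4.00 mm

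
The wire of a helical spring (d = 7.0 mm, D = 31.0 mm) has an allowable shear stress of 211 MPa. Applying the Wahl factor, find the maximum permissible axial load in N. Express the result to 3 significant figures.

C = D/d = 31.0/7.0 = 4.4286
K_W = (4C−1)/(4C−4) + 0.615/C = 16.714/13.714 + 0.1389 = 1.3576
τ_max = K·8FD/(πd³) → F_max = τ_allow·πd³/(8DK)
F_max = 211·π·7.0³/(8·31.0·1.3576) = 2.2737e+05/336.69 = 675.3 N

675 N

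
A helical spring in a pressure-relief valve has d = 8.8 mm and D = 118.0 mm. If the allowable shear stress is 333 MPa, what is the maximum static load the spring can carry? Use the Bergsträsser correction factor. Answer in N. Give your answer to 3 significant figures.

687 N

C = D/d = 118.0/8.8 = 13.4091
K_B = (4C+2)/(4C−3) = 55.636/50.636 = 1.0987
τ_max = K·8FD/(πd³) → F_max = τ_allow·πd³/(8DK)
F_max = 333·π·8.8³/(8·118.0·1.0987) = 7.1292e+05/1037.2 = 687.34 N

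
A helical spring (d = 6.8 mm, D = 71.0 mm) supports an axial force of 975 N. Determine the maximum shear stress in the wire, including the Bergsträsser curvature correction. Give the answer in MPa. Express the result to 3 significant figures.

Spring index C = D/d = 71.0/6.8 = 10.4412
K_B = (4C+2)/(4C−3) = 43.765/38.765 = 1.1290
τ₀ = 8FD/(πd³) = 8·975·71.0/(π·6.8³) = 553800/987.82 = 560.63 MPa
τ_max = K·τ₀ = 1.1290 × 560.63 = 632.94 MPa

633 MPa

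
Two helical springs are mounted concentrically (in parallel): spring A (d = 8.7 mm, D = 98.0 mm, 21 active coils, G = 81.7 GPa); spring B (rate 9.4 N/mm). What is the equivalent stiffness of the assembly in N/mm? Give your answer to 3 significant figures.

12.4 N/mm

k_A = Gd⁴/(8D³N_a) = (81.7×10³)(8.7⁴)/(8·98.0³·21) = 2.9601 N/mm
Parallel: k_eq = 2.9601 + 9.4 = 12.36 N/mm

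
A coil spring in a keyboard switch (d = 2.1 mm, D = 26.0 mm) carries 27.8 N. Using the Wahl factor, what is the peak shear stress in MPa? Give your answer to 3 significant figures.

Spring index C = D/d = 26.0/2.1 = 12.3810
K_W = (4C−1)/(4C−4) + 0.615/C = 48.524/45.524 + 0.0497 = 1.1156
τ₀ = 8FD/(πd³) = 8·27.8·26.0/(π·2.1³) = 5782.4/29.094 = 198.75 MPa
τ_max = K·τ₀ = 1.1156 × 198.75 = 221.72 MPa

222 MPa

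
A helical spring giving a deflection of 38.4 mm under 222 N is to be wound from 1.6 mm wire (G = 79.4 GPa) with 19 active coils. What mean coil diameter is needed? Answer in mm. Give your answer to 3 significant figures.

Required rate k = F/δ = 222/38.4 = 5.7812 N/mm
D = (Gd⁴/(8N_a·k))^(1/3) = (79.4×10³·1.6⁴/(8·19·5.7812))^(1/3)
  = (592.155)^(1/3) = 8.3974 mm

8.40 mm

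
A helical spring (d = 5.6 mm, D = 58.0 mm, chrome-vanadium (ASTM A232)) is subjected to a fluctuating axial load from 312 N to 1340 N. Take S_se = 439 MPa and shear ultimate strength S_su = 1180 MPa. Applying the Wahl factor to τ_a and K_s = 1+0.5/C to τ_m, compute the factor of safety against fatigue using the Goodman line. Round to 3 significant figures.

C = D/d = 58.0/5.6 = 10.3571; K_W = (4C−1)/(4C−4)+0.615/C = 1.1395; K_s = 1+0.5/C = 1.0483
F_a = (F_max−F_min)/2 = 514 N; F_m = (F_max+F_min)/2 = 826 N
τ_a = K_W·8F_aD/(πd³) = 1.1395 × 432.28 = 492.6 MPa
τ_m = K_s·8F_mD/(πd³) = 1.0483 × 694.68 = 728.22 MPa
Goodman: 1/n_f = τ_a/S_se + τ_m/S_su = 492.6/439 + 728.22/1180 = 1.12209 + 0.61713 = 1.7392
n_f = 1/1.7392 = 0.575

0.575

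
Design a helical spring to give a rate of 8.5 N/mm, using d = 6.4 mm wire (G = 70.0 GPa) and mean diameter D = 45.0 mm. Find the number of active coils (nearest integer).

19

N_a = Gd⁴/(8D³k) = (70.0×10³ × 6.4⁴)/(8 × 45.0³ × 8.5)
    = 1.17441e+08 / 6.1965e+06 = 18.95 → 19 coils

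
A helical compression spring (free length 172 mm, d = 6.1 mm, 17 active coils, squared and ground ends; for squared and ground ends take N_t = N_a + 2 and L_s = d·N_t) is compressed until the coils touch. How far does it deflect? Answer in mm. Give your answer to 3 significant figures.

56.1 mm

N_t = 19; L_s = 6.1·19 = 115.9 mm
δ_solid = L₀ − L_s = 172 − 115.9 = 56.1 mm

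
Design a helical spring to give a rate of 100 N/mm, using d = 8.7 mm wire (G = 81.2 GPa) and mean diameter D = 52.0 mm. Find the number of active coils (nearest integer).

4

N_a = Gd⁴/(8D³k) = (81.2×10³ × 8.7⁴)/(8 × 52.0³ × 100)
    = 4.65193e+08 / 1.12486e+08 = 4.136 → 4 coils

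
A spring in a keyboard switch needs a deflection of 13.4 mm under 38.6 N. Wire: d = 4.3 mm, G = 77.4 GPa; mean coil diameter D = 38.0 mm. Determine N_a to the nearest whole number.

21

Required rate k = F/δ = 38.6/13.4 = 2.8806 N/mm
N_a = Gd⁴/(8D³k) = (77.4×10³ × 4.3⁴)/(8 × 38.0³ × 2.8806)
    = 2.64615e+07 / 1.26451e+06 = 20.93 → 21 coils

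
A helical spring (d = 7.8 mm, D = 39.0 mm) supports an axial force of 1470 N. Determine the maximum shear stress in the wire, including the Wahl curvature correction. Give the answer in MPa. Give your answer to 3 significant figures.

Spring index C = D/d = 39.0/7.8 = 5.0000
K_W = (4C−1)/(4C−4) + 0.615/C = 19.000/16.000 + 0.1230 = 1.3105
τ₀ = 8FD/(πd³) = 8·1470·39.0/(π·7.8³) = 458640/1490.8 = 307.64 MPa
τ_max = K·τ₀ = 1.3105 × 307.64 = 403.16 MPa

403 MPa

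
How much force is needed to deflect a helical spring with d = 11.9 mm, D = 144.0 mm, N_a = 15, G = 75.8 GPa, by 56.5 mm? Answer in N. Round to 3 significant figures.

k = Gd⁴/(8D³N_a) = (75.8×10³)(11.9⁴)/(8·144.0³·15) = 4.2422 N/mm
F = k·δ = 4.2422 × 56.5 = 239.68 N

240 N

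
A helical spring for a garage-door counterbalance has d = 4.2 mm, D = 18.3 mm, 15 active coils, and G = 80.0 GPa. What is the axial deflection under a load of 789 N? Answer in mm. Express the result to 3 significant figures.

k = Gd⁴/(8D³N_a) = (80.0×10³)(4.2⁴)/(8·18.3³·15) = 33.85 N/mm
δ = F/k = 789 / 33.85 = 23.309 mm

23.3 mm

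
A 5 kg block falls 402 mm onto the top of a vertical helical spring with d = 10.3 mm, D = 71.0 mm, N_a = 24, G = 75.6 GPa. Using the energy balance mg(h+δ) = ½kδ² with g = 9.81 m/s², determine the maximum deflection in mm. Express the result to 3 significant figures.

k = Gd⁴/(8D³N_a) = (75.6×10³)(10.3⁴)/(8·71.0³·24) = 12.382 N/mm
W = mg = 5 × 9.81 = 49.05 N
½kδ² − Wδ − Wh = 0 → δ = (W + √(W² + 2kWh))/k
δ = (49.05 + √(2405.9 + 488303))/12.382 = (49.05 + 700.51)/12.382 = 60.535 mm

60.5 mm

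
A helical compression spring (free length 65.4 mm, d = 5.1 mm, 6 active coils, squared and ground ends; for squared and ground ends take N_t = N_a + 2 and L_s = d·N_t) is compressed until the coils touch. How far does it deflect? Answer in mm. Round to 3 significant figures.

24.6 mm

N_t = 8; L_s = 5.1·8 = 40.8 mm
δ_solid = L₀ − L_s = 65.4 − 40.8 = 24.6 mm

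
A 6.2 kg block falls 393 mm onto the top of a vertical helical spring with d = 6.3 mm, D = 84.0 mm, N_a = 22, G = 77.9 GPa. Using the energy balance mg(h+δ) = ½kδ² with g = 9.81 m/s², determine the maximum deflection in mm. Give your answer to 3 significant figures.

k = Gd⁴/(8D³N_a) = (77.9×10³)(6.3⁴)/(8·84.0³·22) = 1.1764 N/mm
W = mg = 6.2 × 9.81 = 60.822 N
½kδ² − Wδ − Wh = 0 → δ = (W + √(W² + 2kWh))/k
δ = (60.822 + √(3699.3 + 56238.3))/1.1764 = (60.822 + 244.82)/1.1764 = 259.82 mm

260 mm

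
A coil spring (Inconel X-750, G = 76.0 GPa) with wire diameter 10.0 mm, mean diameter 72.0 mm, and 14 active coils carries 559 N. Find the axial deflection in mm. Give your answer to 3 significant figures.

k = Gd⁴/(8D³N_a) = (76.0×10³)(10.0⁴)/(8·72.0³·14) = 18.18 N/mm
δ = F/k = 559 / 18.18 = 30.748 mm

30.7 mm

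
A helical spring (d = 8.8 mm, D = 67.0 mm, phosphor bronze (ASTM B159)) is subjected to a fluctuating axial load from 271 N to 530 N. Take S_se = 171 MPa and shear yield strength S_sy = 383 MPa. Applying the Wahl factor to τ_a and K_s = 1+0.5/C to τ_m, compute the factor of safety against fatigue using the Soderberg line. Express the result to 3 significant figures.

C = D/d = 67.0/8.8 = 7.6136; K_W = (4C−1)/(4C−4)+0.615/C = 1.1942; K_s = 1+0.5/C = 1.0657
F_a = (F_max−F_min)/2 = 129.5 N; F_m = (F_max+F_min)/2 = 400.5 N
τ_a = K_W·8F_aD/(πd³) = 1.1942 × 32.422 = 38.717 MPa
τ_m = K_s·8F_mD/(πd³) = 1.0657 × 100.27 = 106.85 MPa
Soderberg: 1/n_f = τ_a/S_se + τ_m/S_sy = 38.717/171 + 106.85/383 = 0.22642 + 0.27899 = 0.50541
n_f = 1/0.50541 = 1.979

1.98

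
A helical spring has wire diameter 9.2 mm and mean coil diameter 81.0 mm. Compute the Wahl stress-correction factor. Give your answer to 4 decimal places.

C = D/d = 81.0/9.2 = 8.8043
K_W = (4C−1)/(4C−4) + 0.615/C = 34.217/31.217 + 0.0699 = 1.1660

1.1660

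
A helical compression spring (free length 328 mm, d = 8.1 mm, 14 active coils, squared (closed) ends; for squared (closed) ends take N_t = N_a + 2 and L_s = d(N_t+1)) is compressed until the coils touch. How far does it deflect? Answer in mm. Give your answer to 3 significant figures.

N_t = 16; L_s = 8.1·17 = 137.7 mm
δ_solid = L₀ − L_s = 328 − 137.7 = 190.3 mm

190 mm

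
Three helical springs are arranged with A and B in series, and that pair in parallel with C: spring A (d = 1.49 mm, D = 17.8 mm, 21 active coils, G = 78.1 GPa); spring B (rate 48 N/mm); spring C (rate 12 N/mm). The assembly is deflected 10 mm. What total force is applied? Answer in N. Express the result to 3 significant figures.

124 N

k_A = Gd⁴/(8D³N_a) = (78.1×10³)(1.49⁴)/(8·17.8³·21) = 0.40628 N/mm
Springs A,B series: k_AB = 1/(1/0.40628+1/48) = 0.40287 N/mm; parallel with C: k_eq = 0.40287+12 = 12.403 N/mm
F = k_eq·δ = 12.403·10 = 124.03 N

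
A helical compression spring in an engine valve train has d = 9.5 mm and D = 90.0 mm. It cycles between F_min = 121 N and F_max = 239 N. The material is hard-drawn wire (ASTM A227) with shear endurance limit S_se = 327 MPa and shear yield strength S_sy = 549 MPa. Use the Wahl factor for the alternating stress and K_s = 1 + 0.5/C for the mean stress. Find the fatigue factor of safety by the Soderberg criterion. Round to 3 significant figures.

6.76

C = D/d = 90.0/9.5 = 9.4737; K_W = (4C−1)/(4C−4)+0.615/C = 1.1534; K_s = 1+0.5/C = 1.0528
F_a = (F_max−F_min)/2 = 59 N; F_m = (F_max+F_min)/2 = 180 N
τ_a = K_W·8F_aD/(πd³) = 1.1534 × 15.771 = 18.191 MPa
τ_m = K_s·8F_mD/(πd³) = 1.0528 × 48.115 = 50.655 MPa
Soderberg: 1/n_f = τ_a/S_se + τ_m/S_sy = 18.191/327 + 50.655/549 = 0.05563 + 0.09227 = 0.1479
n_f = 1/0.1479 = 6.761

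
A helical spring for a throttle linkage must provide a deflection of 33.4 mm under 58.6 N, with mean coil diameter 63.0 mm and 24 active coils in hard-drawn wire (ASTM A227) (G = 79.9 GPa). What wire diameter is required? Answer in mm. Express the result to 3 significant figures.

Required rate k = F/δ = 58.6/33.4 = 1.7545 N/mm
d = (8D³N_a·k / G)^(1/4) = (8·63.0³·24·1.7545 / (79.9×10³))^0.25
  = (1054.2)^0.25 = 5.6981 mm

5.70 mm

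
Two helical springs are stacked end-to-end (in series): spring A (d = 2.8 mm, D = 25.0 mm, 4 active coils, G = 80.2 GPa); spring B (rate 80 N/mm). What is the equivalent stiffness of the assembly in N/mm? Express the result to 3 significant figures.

8.78 N/mm

k_A = Gd⁴/(8D³N_a) = (80.2×10³)(2.8⁴)/(8·25.0³·4) = 9.8591 N/mm
Series: 1/k_eq = 1/9.8591 + 1/80 = 0.11393; k_eq = 8.7774 N/mm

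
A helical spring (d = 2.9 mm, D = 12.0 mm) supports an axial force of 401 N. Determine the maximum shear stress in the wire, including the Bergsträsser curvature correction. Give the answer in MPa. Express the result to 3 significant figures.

688 MPa

Spring index C = D/d = 12.0/2.9 = 4.1379
K_B = (4C+2)/(4C−3) = 18.552/13.552 = 1.3690
τ₀ = 8FD/(πd³) = 8·401·12.0/(π·2.9³) = 38496/76.62 = 502.43 MPa
τ_max = K·τ₀ = 1.3690 × 502.43 = 687.8 MPa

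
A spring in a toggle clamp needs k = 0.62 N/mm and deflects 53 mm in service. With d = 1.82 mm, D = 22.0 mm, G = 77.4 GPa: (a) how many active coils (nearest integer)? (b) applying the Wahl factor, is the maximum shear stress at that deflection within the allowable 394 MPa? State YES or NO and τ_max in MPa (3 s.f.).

N_a = Gd⁴/(8D³k) = (77.4×10³)(1.82⁴)/(8·22.0³·0.62) = 16.08 → N_a = 16
Actual rate k = Gd⁴/(8D³·16) = 0.62309 N/mm
Working load F = kδ = 0.62309·53 = 33.024 N
C = 22.0/1.82 = 12.0879; K_W = (4C−1)/(4C−4)+0.615/C = 1.1185
τ_max = K_W·8FD/(πd³) = 1.1185·306.88 = 343.25 MPa
τ_max ≤ 394 MPa → acceptable

(a) 16 coils; (b) YES, τ_max = 343 MPa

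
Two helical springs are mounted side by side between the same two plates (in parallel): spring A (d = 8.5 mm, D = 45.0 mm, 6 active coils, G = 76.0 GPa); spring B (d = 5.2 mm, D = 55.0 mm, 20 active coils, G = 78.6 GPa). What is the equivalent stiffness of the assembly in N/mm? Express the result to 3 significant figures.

k_A = Gd⁴/(8D³N_a) = (76.0×10³)(8.5⁴)/(8·45.0³·6) = 90.701 N/mm
k_B = Gd⁴/(8D³N_a) = (78.6×10³)(5.2⁴)/(8·55.0³·20) = 2.1589 N/mm
Parallel: k_eq = 90.701 + 2.1589 = 92.86 N/mm

92.9 N/mm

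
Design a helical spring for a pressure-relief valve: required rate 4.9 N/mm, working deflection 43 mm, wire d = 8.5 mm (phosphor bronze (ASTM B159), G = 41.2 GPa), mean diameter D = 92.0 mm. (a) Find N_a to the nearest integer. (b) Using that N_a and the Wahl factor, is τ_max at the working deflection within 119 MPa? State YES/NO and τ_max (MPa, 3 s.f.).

(a) 7 coils; (b) YES, τ_max = 91.7 MPa

N_a = Gd⁴/(8D³k) = (41.2×10³)(8.5⁴)/(8·92.0³·4.9) = 7.046 → N_a = 7
Actual rate k = Gd⁴/(8D³·7) = 4.932 N/mm
Working load F = kδ = 4.932·43 = 212.08 N
C = 92.0/8.5 = 10.8235; K_W = (4C−1)/(4C−4)+0.615/C = 1.1332
τ_max = K_W·8FD/(πd³) = 1.1332·80.902 = 91.676 MPa
τ_max ≤ 119 MPa → acceptable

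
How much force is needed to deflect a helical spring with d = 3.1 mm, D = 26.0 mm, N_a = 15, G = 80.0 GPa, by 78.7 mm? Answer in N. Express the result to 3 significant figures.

276 N

k = Gd⁴/(8D³N_a) = (80.0×10³)(3.1⁴)/(8·26.0³·15) = 3.503 N/mm
F = k·δ = 3.503 × 78.7 = 275.68 N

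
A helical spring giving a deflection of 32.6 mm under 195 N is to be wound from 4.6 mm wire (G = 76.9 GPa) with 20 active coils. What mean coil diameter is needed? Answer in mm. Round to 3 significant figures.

Required rate k = F/δ = 195/32.6 = 5.9816 N/mm
D = (Gd⁴/(8N_a·k))^(1/3) = (76.9×10³·4.6⁴/(8·20·5.9816))^(1/3)
  = (35976.6)^(1/3) = 33.0121 mm

33.0 mm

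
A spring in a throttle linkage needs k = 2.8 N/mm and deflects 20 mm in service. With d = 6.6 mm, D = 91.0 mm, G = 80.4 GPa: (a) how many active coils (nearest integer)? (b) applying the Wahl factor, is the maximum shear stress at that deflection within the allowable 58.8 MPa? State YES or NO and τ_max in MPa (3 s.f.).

N_a = Gd⁴/(8D³k) = (80.4×10³)(6.6⁴)/(8·91.0³·2.8) = 9.038 → N_a = 9
Actual rate k = Gd⁴/(8D³·9) = 2.8117 N/mm
Working load F = kδ = 2.8117·20 = 56.235 N
C = 91.0/6.6 = 13.7879; K_W = (4C−1)/(4C−4)+0.615/C = 1.1033
τ_max = K_W·8FD/(πd³) = 1.1033·45.327 = 50.007 MPa
τ_max ≤ 58.8 MPa → acceptable

(a) 9 coils; (b) YES, τ_max = 50.0 MPa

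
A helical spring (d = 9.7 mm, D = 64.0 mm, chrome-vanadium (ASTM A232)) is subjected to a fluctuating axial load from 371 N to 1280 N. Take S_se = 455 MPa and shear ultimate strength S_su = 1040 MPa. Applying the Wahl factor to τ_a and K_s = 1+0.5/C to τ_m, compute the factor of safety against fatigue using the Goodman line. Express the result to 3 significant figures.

2.69

C = D/d = 64.0/9.7 = 6.5979; K_W = (4C−1)/(4C−4)+0.615/C = 1.2272; K_s = 1+0.5/C = 1.0758
F_a = (F_max−F_min)/2 = 454.5 N; F_m = (F_max+F_min)/2 = 825.5 N
τ_a = K_W·8F_aD/(πd³) = 1.2272 × 81.159 = 99.598 MPa
τ_m = K_s·8F_mD/(πd³) = 1.0758 × 147.41 = 158.58 MPa
Goodman: 1/n_f = τ_a/S_se + τ_m/S_su = 99.598/455 + 158.58/1040 = 0.21890 + 0.15248 = 0.37138
n_f = 1/0.37138 = 2.693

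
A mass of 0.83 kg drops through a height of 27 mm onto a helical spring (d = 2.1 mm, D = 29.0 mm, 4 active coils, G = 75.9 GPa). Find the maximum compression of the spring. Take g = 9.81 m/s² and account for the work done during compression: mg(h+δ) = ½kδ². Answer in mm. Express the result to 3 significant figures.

k = Gd⁴/(8D³N_a) = (75.9×10³)(2.1⁴)/(8·29.0³·4) = 1.8914 N/mm
W = mg = 0.83 × 9.81 = 8.1423 N
½kδ² − Wδ − Wh = 0 → δ = (W + √(W² + 2kWh))/k
δ = (8.1423 + √(66.297 + 831.603))/1.8914 = (8.1423 + 29.965)/1.8914 = 20.148 mm

20.1 mm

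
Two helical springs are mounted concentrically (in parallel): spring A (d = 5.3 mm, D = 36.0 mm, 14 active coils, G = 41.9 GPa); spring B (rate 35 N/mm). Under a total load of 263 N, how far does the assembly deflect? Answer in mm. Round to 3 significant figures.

k_A = Gd⁴/(8D³N_a) = (41.9×10³)(5.3⁴)/(8·36.0³·14) = 6.3269 N/mm
Parallel: k_eq = 6.3269 + 35 = 41.327 N/mm
δ = F/k_eq = 263/41.327 = 6.3639 mm

6.36 mm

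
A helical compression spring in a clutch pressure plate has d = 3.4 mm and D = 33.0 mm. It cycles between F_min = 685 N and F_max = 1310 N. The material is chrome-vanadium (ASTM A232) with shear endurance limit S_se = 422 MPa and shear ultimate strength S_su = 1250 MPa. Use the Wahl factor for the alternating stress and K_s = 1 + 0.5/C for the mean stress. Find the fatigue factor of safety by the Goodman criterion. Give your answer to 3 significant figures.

C = D/d = 33.0/3.4 = 9.7059; K_W = (4C−1)/(4C−4)+0.615/C = 1.1495; K_s = 1+0.5/C = 1.0515
F_a = (F_max−F_min)/2 = 312.5 N; F_m = (F_max+F_min)/2 = 997.5 N
τ_a = K_W·8F_aD/(πd³) = 1.1495 × 668.14 = 768.03 MPa
τ_m = K_s·8F_mD/(πd³) = 1.0515 × 2132.7 = 2242.6 MPa
Goodman: 1/n_f = τ_a/S_se + τ_m/S_su = 768.03/422 + 2242.6/1250 = 1.81999 + 1.79405 = 3.614
n_f = 1/3.614 = 0.2767

0.277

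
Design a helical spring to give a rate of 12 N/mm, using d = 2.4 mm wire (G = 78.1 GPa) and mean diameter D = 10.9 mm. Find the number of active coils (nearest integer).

21

N_a = Gd⁴/(8D³k) = (78.1×10³ × 2.4⁴)/(8 × 10.9³ × 12)
    = 2.59117e+06 / 124323 = 20.84 → 21 coils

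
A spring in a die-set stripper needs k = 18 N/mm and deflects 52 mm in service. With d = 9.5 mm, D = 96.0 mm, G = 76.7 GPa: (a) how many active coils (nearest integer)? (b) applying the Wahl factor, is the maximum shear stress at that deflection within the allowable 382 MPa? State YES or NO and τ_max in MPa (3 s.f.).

(a) 5 coils; (b) YES, τ_max = 299 MPa

N_a = Gd⁴/(8D³k) = (76.7×10³)(9.5⁴)/(8·96.0³·18) = 4.904 → N_a = 5
Actual rate k = Gd⁴/(8D³·5) = 17.653 N/mm
Working load F = kδ = 17.653·52 = 917.95 N
C = 96.0/9.5 = 10.1053; K_W = (4C−1)/(4C−4)+0.615/C = 1.1432
τ_max = K_W·8FD/(πd³) = 1.1432·261.73 = 299.22 MPa
τ_max ≤ 382 MPa → acceptable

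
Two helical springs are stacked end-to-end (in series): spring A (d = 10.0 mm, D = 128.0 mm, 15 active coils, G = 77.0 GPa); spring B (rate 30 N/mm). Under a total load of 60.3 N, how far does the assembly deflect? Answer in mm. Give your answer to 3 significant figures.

21.7 mm

k_A = Gd⁴/(8D³N_a) = (77.0×10³)(10.0⁴)/(8·128.0³·15) = 3.0597 N/mm
Series: 1/k_eq = 1/3.0597 + 1/30 = 0.36016; k_eq = 2.7765 N/mm
δ = F/k_eq = 60.3/2.7765 = 21.718 mm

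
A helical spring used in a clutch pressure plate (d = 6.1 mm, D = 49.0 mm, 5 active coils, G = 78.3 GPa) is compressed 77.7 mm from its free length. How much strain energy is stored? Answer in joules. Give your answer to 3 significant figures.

k = Gd⁴/(8D³N_a) = (78.3×10³)(6.1⁴)/(8·49.0³·5) = 23.037 N/mm
U = ½kδ² = 0.5 × 23.037 × 77.7² = 69542 N·mm = 69.542 J

69.5 J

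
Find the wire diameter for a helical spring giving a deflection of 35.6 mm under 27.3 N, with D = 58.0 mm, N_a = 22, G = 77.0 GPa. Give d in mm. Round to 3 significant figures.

Required rate k = F/δ = 27.3/35.6 = 0.76685 N/mm
d = (8D³N_a·k / G)^(1/4) = (8·58.0³·22·0.76685 / (77.0×10³))^0.25
  = (341.99)^0.25 = 4.3004 mm

4.30 mm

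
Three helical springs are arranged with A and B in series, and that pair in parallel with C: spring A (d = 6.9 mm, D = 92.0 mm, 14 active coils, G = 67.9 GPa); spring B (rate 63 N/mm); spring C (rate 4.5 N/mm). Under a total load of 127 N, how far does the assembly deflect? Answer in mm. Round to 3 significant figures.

k_A = Gd⁴/(8D³N_a) = (67.9×10³)(6.9⁴)/(8·92.0³·14) = 1.7648 N/mm
Springs A,B series: k_AB = 1/(1/1.7648+1/63) = 1.7167 N/mm; parallel with C: k_eq = 1.7167+4.5 = 6.2167 N/mm
δ = F/k_eq = 127/6.2167 = 20.429 mm

20.4 mm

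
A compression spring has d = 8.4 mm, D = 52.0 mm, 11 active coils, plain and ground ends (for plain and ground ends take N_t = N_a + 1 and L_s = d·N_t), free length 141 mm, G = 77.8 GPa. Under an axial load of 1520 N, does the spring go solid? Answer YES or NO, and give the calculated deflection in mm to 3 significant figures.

YES, δ = 48.6 mm

k = Gd⁴/(8D³N_a) = (77.8×10³)(8.4⁴)/(8·52.0³·11) = 31.304 N/mm
N_t = 12; L_s = 8.4·12 = 100.8 mm; δ_solid = L₀ − L_s = 141 − 100.8 = 40.2 mm
δ = F/k = 1520/31.304 = 48.556 mm
δ ≥ δ_solid → spring goes solid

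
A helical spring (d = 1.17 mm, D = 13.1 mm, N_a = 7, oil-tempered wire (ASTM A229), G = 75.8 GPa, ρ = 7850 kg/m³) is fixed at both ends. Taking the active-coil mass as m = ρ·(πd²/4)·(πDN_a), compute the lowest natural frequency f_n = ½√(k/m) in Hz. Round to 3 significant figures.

k = Gd⁴/(8D³N_a) = (75.8×10³)(1.17⁴)/(8·13.1³·7) = 1.1283 N/mm = 1128.3 N/m
Wire length L = πDN_a = π·13.1·7 = 288.08 mm
m = ρ·(πd²/4)·L = 7850 × 1.0751×10⁻⁶ m² × 0.28808 m = 0.0024314 kg
f_n = ½√(k/m) = 0.5·√(1128.3/0.0024314) = 0.5·√(4.6405e+05) = 340.6 Hz

341 Hz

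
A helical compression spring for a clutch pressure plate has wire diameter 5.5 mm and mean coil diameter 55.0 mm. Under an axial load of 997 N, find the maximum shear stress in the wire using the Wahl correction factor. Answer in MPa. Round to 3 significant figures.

961 MPa

Spring index C = D/d = 55.0/5.5 = 10.0000
K_W = (4C−1)/(4C−4) + 0.615/C = 39.000/36.000 + 0.0615 = 1.1448
τ₀ = 8FD/(πd³) = 8·997·55.0/(π·5.5³) = 438680/522.68 = 839.29 MPa
τ_max = K·τ₀ = 1.1448 × 839.29 = 960.84 MPa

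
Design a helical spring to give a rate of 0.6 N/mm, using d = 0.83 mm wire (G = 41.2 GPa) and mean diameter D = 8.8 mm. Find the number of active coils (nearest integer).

6

N_a = Gd⁴/(8D³k) = (41.2×10³ × 0.83⁴)/(8 × 8.8³ × 0.6)
    = 19552.8 / 3271.07 = 5.978 → 6 coils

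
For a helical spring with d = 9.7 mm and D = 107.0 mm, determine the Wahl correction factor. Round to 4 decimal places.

C = D/d = 107.0/9.7 = 11.0309
K_W = (4C−1)/(4C−4) + 0.615/C = 43.124/40.124 + 0.0558 = 1.1305

1.1305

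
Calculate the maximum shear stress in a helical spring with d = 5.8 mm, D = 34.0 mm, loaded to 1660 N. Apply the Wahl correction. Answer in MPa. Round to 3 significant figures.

928 MPa

Spring index C = D/d = 34.0/5.8 = 5.8621
K_W = (4C−1)/(4C−4) + 0.615/C = 22.448/19.448 + 0.1049 = 1.2592
τ₀ = 8FD/(πd³) = 8·1660·34.0/(π·5.8³) = 451520/612.96 = 736.62 MPa
τ_max = K·τ₀ = 1.2592 × 736.62 = 927.53 MPa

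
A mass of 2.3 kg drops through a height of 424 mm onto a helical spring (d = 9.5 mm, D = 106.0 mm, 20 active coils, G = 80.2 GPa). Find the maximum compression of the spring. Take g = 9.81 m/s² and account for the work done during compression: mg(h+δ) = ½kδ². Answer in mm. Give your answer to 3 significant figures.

81.6 mm

k = Gd⁴/(8D³N_a) = (80.2×10³)(9.5⁴)/(8·106.0³·20) = 3.4279 N/mm
W = mg = 2.3 × 9.81 = 22.563 N
½kδ² − Wδ − Wh = 0 → δ = (W + √(W² + 2kWh))/k
δ = (22.563 + √(509.09 + 65587.9))/3.4279 = (22.563 + 257.09)/3.4279 = 81.582 mm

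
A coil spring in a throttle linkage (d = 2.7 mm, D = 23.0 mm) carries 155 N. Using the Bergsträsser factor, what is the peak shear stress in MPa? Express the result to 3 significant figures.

535 MPa

Spring index C = D/d = 23.0/2.7 = 8.5185
K_B = (4C+2)/(4C−3) = 36.074/31.074 = 1.1609
τ₀ = 8FD/(πd³) = 8·155·23.0/(π·2.7³) = 28520/61.836 = 461.22 MPa
τ_max = K·τ₀ = 1.1609 × 461.22 = 535.43 MPa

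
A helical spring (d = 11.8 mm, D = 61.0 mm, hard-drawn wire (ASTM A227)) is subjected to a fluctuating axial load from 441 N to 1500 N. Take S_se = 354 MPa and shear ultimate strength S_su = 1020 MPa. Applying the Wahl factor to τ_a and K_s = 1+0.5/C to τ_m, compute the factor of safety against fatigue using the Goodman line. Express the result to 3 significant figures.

C = D/d = 61.0/11.8 = 5.1695; K_W = (4C−1)/(4C−4)+0.615/C = 1.2988; K_s = 1+0.5/C = 1.0967
F_a = (F_max−F_min)/2 = 529.5 N; F_m = (F_max+F_min)/2 = 970.5 N
τ_a = K_W·8F_aD/(πd³) = 1.2988 × 50.06 = 65.02 MPa
τ_m = K_s·8F_mD/(πd³) = 1.0967 × 91.753 = 100.63 MPa
Goodman: 1/n_f = τ_a/S_se + τ_m/S_su = 65.02/354 + 100.63/1020 = 0.18367 + 0.09865 = 0.28233
n_f = 1/0.28233 = 3.542

3.54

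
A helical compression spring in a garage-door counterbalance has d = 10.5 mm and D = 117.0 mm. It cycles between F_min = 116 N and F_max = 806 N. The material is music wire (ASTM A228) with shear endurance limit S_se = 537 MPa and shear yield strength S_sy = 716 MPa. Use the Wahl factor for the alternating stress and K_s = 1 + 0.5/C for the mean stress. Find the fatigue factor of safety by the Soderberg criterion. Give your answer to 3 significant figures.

2.78

C = D/d = 117.0/10.5 = 11.1429; K_W = (4C−1)/(4C−4)+0.615/C = 1.1291; K_s = 1+0.5/C = 1.0449
F_a = (F_max−F_min)/2 = 345 N; F_m = (F_max+F_min)/2 = 461 N
τ_a = K_W·8F_aD/(πd³) = 1.1291 × 88.793 = 100.26 MPa
τ_m = K_s·8F_mD/(πd³) = 1.0449 × 118.65 = 123.97 MPa
Soderberg: 1/n_f = τ_a/S_se + τ_m/S_sy = 100.26/537 + 123.97/716 = 0.18670 + 0.17314 = 0.35985
n_f = 1/0.35985 = 2.779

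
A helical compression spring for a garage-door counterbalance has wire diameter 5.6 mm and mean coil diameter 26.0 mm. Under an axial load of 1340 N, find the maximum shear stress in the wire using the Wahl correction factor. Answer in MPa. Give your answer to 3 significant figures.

676 MPa

Spring index C = D/d = 26.0/5.6 = 4.6429
K_W = (4C−1)/(4C−4) + 0.615/C = 17.571/14.571 + 0.1325 = 1.3383
τ₀ = 8FD/(πd³) = 8·1340·26.0/(π·5.6³) = 278720/551.71 = 505.19 MPa
τ_max = K·τ₀ = 1.3383 × 505.19 = 676.12 MPa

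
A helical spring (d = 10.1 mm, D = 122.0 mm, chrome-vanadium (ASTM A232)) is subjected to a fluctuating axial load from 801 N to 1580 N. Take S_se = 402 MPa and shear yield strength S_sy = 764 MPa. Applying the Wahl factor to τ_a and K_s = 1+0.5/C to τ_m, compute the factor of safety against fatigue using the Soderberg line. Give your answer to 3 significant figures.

1.23

C = D/d = 122.0/10.1 = 12.0792; K_W = (4C−1)/(4C−4)+0.615/C = 1.1186; K_s = 1+0.5/C = 1.0414
F_a = (F_max−F_min)/2 = 389.5 N; F_m = (F_max+F_min)/2 = 1190.5 N
τ_a = K_W·8F_aD/(πd³) = 1.1186 × 117.45 = 131.38 MPa
τ_m = K_s·8F_mD/(πd³) = 1.0414 × 358.98 = 373.84 MPa
Soderberg: 1/n_f = τ_a/S_se + τ_m/S_sy = 131.38/402 + 373.84/764 = 0.32681 + 0.48931 = 0.81612
n_f = 1/0.81612 = 1.225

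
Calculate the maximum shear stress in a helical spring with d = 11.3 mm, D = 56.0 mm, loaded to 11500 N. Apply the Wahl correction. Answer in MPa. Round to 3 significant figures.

1490 MPa

Spring index C = D/d = 56.0/11.3 = 4.9558
K_W = (4C−1)/(4C−4) + 0.615/C = 18.823/15.823 + 0.1241 = 1.3137
τ₀ = 8FD/(πd³) = 8·11500·56.0/(π·11.3³) = 5.152e+06/4533 = 1136.6 MPa
τ_max = K·τ₀ = 1.3137 × 1136.6 = 1493.1 MPa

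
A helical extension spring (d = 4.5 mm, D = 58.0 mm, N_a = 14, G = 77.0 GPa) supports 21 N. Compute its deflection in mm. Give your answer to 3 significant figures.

k = Gd⁴/(8D³N_a) = (77.0×10³)(4.5⁴)/(8·58.0³·14) = 1.4449 N/mm
δ = F/k = 21 / 1.4449 = 14.534 mm

14.5 mm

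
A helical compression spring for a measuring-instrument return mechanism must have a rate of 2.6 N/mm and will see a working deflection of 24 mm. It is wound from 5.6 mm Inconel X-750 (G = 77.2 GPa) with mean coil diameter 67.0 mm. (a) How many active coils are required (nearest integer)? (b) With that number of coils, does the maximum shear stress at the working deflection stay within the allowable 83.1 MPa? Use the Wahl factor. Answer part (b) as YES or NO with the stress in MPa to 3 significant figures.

N_a = Gd⁴/(8D³k) = (77.2×10³)(5.6⁴)/(8·67.0³·2.6) = 12.14 → N_a = 12
Actual rate k = Gd⁴/(8D³·12) = 2.6295 N/mm
Working load F = kδ = 2.6295·24 = 63.108 N
C = 67.0/5.6 = 11.9643; K_W = (4C−1)/(4C−4)+0.615/C = 1.1198
τ_max = K_W·8FD/(πd³) = 1.1198·61.311 = 68.656 MPa
τ_max ≤ 83.1 MPa → acceptable

(a) 12 coils; (b) YES, τ_max = 68.7 MPa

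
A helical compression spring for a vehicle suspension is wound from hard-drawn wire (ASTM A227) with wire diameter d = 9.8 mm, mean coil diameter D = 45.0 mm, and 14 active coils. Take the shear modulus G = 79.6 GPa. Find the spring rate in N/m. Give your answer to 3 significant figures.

71900 N/m

k = Gd⁴/(8D³N_a) = (79.6×10³ × 9.8⁴) / (8 × 45.0³ × 14)
  = 7.34205e+08 / 1.0206e+07 = 71.939 N/mm = 71939 N/m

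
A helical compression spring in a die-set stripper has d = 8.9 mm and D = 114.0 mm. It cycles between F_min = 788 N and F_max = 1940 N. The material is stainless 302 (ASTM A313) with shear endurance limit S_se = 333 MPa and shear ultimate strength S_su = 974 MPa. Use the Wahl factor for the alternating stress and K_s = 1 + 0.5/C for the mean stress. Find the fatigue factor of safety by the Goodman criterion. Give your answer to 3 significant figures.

0.719

C = D/d = 114.0/8.9 = 12.8090; K_W = (4C−1)/(4C−4)+0.615/C = 1.1115; K_s = 1+0.5/C = 1.0390
F_a = (F_max−F_min)/2 = 576 N; F_m = (F_max+F_min)/2 = 1364 N
τ_a = K_W·8F_aD/(πd³) = 1.1115 × 237.19 = 263.64 MPa
τ_m = K_s·8F_mD/(πd³) = 1.0390 × 561.68 = 583.61 MPa
Goodman: 1/n_f = τ_a/S_se + τ_m/S_su = 263.64/333 + 583.61/974 = 0.79172 + 0.59918 = 1.3909
n_f = 1/1.3909 = 0.719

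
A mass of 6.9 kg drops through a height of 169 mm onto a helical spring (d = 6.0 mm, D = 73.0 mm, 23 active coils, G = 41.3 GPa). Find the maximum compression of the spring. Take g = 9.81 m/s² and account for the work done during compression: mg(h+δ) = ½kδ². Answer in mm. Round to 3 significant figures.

k = Gd⁴/(8D³N_a) = (41.3×10³)(6.0⁴)/(8·73.0³·23) = 0.74777 N/mm
W = mg = 6.9 × 9.81 = 67.689 N
½kδ² − Wδ − Wh = 0 → δ = (W + √(W² + 2kWh))/k
δ = (67.689 + √(4581.8 + 17108.2))/0.74777 = (67.689 + 147.28)/0.74777 = 287.47 mm

287 mm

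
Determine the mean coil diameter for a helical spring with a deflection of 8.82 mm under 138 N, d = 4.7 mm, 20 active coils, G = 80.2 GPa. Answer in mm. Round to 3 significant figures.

Required rate k = F/δ = 138/8.82 = 15.646 N/mm
D = (Gd⁴/(8N_a·k))^(1/3) = (80.2×10³·4.7⁴/(8·20·15.646))^(1/3)
  = (15632.7)^(1/3) = 25.0041 mm

25.0 mm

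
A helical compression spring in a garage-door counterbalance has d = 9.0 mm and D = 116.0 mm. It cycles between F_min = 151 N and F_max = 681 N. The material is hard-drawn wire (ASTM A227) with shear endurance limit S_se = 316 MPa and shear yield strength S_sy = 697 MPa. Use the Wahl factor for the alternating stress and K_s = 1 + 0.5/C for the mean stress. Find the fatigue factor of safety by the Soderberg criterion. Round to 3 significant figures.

C = D/d = 116.0/9.0 = 12.8889; K_W = (4C−1)/(4C−4)+0.615/C = 1.1108; K_s = 1+0.5/C = 1.0388
F_a = (F_max−F_min)/2 = 265 N; F_m = (F_max+F_min)/2 = 416 N
τ_a = K_W·8F_aD/(πd³) = 1.1108 × 107.38 = 119.28 MPa
τ_m = K_s·8F_mD/(πd³) = 1.0388 × 168.56 = 175.1 MPa
Soderberg: 1/n_f = τ_a/S_se + τ_m/S_sy = 119.28/316 + 175.1/697 = 0.37745 + 0.25122 = 0.62868
n_f = 1/0.62868 = 1.591

1.59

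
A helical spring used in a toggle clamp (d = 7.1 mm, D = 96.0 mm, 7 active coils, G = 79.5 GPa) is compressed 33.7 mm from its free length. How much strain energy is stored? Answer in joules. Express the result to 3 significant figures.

2.32 J

k = Gd⁴/(8D³N_a) = (79.5×10³)(7.1⁴)/(8·96.0³·7) = 4.0775 N/mm
U = ½kδ² = 0.5 × 4.0775 × 33.7² = 2315.4 N·mm = 2.3154 J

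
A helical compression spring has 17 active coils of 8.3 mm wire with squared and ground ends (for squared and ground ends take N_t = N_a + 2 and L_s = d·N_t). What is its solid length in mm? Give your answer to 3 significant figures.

squared and ground ends: N_t = N_a + 2 = 17 + 2 = 19
L_s = d·N_t = 8.3 × 19 = 157.7 mm

158 mm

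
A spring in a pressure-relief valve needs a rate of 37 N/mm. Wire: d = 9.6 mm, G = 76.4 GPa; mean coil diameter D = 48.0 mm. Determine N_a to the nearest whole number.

20

N_a = Gd⁴/(8D³k) = (76.4×10³ × 9.6⁴)/(8 × 48.0³ × 37)
    = 6.48901e+08 / 3.27352e+07 = 19.82 → 20 coils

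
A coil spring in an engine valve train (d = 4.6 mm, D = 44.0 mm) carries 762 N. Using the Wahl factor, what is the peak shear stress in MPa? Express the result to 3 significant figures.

1010 MPa

Spring index C = D/d = 44.0/4.6 = 9.5652
K_W = (4C−1)/(4C−4) + 0.615/C = 37.261/34.261 + 0.0643 = 1.1519
τ₀ = 8FD/(πd³) = 8·762·44.0/(π·4.6³) = 268224/305.79 = 877.15 MPa
τ_max = K·τ₀ = 1.1519 × 877.15 = 1010.4 MPa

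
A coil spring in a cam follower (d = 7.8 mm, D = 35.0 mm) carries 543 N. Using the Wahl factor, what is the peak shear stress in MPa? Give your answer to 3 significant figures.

138 MPa

Spring index C = D/d = 35.0/7.8 = 4.4872
K_W = (4C−1)/(4C−4) + 0.615/C = 16.949/13.949 + 0.1371 = 1.3521
τ₀ = 8FD/(πd³) = 8·543·35.0/(π·7.8³) = 152040/1490.8 = 101.98 MPa
τ_max = K·τ₀ = 1.3521 × 101.98 = 137.89 MPa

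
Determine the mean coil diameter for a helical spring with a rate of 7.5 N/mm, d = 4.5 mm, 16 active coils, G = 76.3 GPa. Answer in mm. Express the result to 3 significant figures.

D = (Gd⁴/(8N_a·k))^(1/3) = (76.3×10³·4.5⁴/(8·16·7.5))^(1/3)
  = (32591.4)^(1/3) = 31.9424 mm

31.9 mm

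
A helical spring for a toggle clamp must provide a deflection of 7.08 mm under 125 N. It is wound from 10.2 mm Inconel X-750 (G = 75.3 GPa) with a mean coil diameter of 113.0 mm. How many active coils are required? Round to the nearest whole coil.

4

Required rate k = F/δ = 125/7.08 = 17.655 N/mm
N_a = Gd⁴/(8D³k) = (75.3×10³ × 10.2⁴)/(8 × 113.0³ × 17.655)
    = 8.15071e+08 / 2.03799e+08 = 3.999 → 4 coils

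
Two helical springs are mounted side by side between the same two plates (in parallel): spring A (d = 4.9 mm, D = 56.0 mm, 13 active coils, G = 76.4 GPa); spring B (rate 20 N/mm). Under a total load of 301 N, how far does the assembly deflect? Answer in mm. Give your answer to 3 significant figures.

k_A = Gd⁴/(8D³N_a) = (76.4×10³)(4.9⁴)/(8·56.0³·13) = 2.4115 N/mm
Parallel: k_eq = 2.4115 + 20 = 22.411 N/mm
δ = F/k_eq = 301/22.411 = 13.431 mm

13.4 mm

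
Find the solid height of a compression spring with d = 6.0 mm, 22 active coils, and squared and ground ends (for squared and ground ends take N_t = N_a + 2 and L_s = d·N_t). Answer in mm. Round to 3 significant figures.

144 mm

squared and ground ends: N_t = N_a + 2 = 22 + 2 = 24
L_s = d·N_t = 6.0 × 24 = 144 mm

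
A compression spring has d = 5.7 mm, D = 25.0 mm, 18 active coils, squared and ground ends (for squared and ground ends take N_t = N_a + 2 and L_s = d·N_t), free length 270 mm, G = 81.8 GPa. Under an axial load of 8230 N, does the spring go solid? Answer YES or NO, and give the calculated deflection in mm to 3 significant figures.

k = Gd⁴/(8D³N_a) = (81.8×10³)(5.7⁴)/(8·25.0³·18) = 38.377 N/mm
N_t = 20; L_s = 5.7·20 = 114 mm; δ_solid = L₀ − L_s = 270 − 114 = 156 mm
δ = F/k = 8230/38.377 = 214.45 mm
δ ≥ δ_solid → spring goes solid

YES, δ = 214 mm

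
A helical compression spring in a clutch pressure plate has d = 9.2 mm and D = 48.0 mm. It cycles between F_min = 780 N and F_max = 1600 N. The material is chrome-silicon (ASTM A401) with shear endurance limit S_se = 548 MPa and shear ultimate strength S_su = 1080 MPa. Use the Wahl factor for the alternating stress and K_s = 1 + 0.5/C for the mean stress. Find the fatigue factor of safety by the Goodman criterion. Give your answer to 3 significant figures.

2.93

C = D/d = 48.0/9.2 = 5.2174; K_W = (4C−1)/(4C−4)+0.615/C = 1.2957; K_s = 1+0.5/C = 1.0958
F_a = (F_max−F_min)/2 = 410 N; F_m = (F_max+F_min)/2 = 1190 N
τ_a = K_W·8F_aD/(πd³) = 1.2957 × 64.358 = 83.389 MPa
τ_m = K_s·8F_mD/(πd³) = 1.0958 × 186.79 = 204.7 MPa
Goodman: 1/n_f = τ_a/S_se + τ_m/S_su = 83.389/548 + 204.7/1080 = 0.15217 + 0.18953 = 0.3417
n_f = 1/0.3417 = 2.927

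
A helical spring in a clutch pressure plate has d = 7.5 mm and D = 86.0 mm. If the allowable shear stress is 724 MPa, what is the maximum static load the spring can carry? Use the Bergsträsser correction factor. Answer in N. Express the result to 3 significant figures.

C = D/d = 86.0/7.5 = 11.4667
K_B = (4C+2)/(4C−3) = 47.867/42.867 = 1.1166
τ_max = K·8FD/(πd³) → F_max = τ_allow·πd³/(8DK)
F_max = 724·π·7.5³/(8·86.0·1.1166) = 9.5956e+05/768.25 = 1249 N

1250 N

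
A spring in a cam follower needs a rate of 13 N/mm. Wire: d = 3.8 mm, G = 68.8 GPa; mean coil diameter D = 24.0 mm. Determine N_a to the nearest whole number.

10

N_a = Gd⁴/(8D³k) = (68.8×10³ × 3.8⁴)/(8 × 24.0³ × 13)
    = 1.43457e+07 / 1.4377e+06 = 9.978 → 10 coils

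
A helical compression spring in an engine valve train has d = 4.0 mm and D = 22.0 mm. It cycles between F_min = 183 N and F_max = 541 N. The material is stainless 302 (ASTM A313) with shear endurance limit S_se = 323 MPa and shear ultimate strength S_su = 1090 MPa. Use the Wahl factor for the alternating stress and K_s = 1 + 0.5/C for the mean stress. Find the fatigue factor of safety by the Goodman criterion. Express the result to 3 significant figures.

1.07

C = D/d = 22.0/4.0 = 5.5000; K_W = (4C−1)/(4C−4)+0.615/C = 1.2785; K_s = 1+0.5/C = 1.0909
F_a = (F_max−F_min)/2 = 179 N; F_m = (F_max+F_min)/2 = 362 N
τ_a = K_W·8F_aD/(πd³) = 1.2785 × 156.69 = 200.32 MPa
τ_m = K_s·8F_mD/(πd³) = 1.0909 × 316.88 = 345.68 MPa
Goodman: 1/n_f = τ_a/S_se + τ_m/S_su = 200.32/323 + 345.68/1090 = 0.62020 + 0.31714 = 0.93734
n_f = 1/0.93734 = 1.067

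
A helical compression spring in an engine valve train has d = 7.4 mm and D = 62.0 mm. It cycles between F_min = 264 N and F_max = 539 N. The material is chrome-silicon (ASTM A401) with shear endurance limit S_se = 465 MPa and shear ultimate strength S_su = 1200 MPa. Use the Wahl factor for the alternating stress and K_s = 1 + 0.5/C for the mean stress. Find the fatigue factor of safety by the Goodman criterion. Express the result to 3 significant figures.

C = D/d = 62.0/7.4 = 8.3784; K_W = (4C−1)/(4C−4)+0.615/C = 1.1751; K_s = 1+0.5/C = 1.0597
F_a = (F_max−F_min)/2 = 137.5 N; F_m = (F_max+F_min)/2 = 401.5 N
τ_a = K_W·8F_aD/(πd³) = 1.1751 × 53.572 = 62.95 MPa
τ_m = K_s·8F_mD/(πd³) = 1.0597 × 156.43 = 165.77 MPa
Goodman: 1/n_f = τ_a/S_se + τ_m/S_su = 62.95/465 + 165.77/1200 = 0.13538 + 0.13814 = 0.27351
n_f = 1/0.27351 = 3.656

3.66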